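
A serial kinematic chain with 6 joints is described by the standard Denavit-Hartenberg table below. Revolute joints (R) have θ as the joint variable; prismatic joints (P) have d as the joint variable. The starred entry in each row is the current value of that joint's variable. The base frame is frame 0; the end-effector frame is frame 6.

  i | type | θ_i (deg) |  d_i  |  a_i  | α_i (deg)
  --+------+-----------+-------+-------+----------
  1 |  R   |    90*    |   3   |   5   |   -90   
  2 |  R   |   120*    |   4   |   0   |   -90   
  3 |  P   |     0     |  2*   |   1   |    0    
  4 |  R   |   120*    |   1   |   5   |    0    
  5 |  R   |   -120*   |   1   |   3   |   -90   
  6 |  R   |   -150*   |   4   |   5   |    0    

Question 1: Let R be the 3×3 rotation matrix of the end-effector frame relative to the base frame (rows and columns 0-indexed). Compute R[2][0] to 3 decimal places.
End-effector x-axis (col 0 of R) = (-0.0000,-0.0000,1.0000)
R[2][0] = 1.0000

1.000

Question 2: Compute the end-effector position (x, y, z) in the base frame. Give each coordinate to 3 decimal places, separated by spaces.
after link 1: o_1 = (0.0000, 5.0000, 3.0000)
after link 2: o_2 = (-4.0000, 5.0000, 3.0000)
after link 3: o_3 = (-4.0000, 2.7679, 3.1340)
after link 4: o_4 = (0.3301, 3.1519, 5.7990)
after link 5: o_5 = (0.3301, 0.7859, 3.7010)
after link 6: o_6 = (4.3301, 0.7859, 8.7010)

4.330 0.786 8.701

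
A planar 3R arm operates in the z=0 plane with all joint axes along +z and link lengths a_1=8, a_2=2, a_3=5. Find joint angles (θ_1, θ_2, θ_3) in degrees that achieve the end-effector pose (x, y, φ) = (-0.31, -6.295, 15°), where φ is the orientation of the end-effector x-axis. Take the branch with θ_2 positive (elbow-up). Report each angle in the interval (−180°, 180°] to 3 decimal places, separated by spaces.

wrist centre = target − a_3·(cos φ, sin φ) = (-5.1396, -7.5891)
cos θ_2 = (84.0102−8²−2²)/(2·8·2) = 0.5003; θ_2 = 59.9790° (elbow-up)
β = atan2(-7.5891,-5.1396) = -124.1074°; ψ = atan2(1.7317,9.0006) = 10.8904°
θ_1 = β − ψ = -134.9978°
θ_3 = φ − θ_1 − θ_2 = 90.0188° (wrapped to (-180°,180°])

-134.998 59.979 90.019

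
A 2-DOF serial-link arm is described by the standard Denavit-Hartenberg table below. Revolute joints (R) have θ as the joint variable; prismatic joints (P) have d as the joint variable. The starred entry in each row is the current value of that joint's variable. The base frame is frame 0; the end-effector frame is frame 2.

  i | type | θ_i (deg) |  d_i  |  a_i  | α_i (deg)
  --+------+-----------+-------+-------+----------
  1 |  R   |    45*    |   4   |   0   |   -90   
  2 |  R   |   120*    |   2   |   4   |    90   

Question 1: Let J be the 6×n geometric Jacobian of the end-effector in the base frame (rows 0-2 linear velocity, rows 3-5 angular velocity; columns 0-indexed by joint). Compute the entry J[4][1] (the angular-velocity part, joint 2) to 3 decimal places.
0.707

axis z_1 = (-0.7071,0.7071,0.0000); lever o_n−o_1 = (-2.8284,0.0000,-3.4641)
cross product → J_v[:, 1] = (-2.4495,-2.4495,2.0000)
J_ω[:, 1] = z_1
entry J[4][1] = 0.7071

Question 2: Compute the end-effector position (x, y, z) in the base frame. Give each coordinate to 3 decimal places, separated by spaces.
-2.828 0.000 0.536

after link 1: o_1 = (0.0000, 0.0000, 4.0000)
after link 2: o_2 = (-2.8284, 0.0000, 0.5359)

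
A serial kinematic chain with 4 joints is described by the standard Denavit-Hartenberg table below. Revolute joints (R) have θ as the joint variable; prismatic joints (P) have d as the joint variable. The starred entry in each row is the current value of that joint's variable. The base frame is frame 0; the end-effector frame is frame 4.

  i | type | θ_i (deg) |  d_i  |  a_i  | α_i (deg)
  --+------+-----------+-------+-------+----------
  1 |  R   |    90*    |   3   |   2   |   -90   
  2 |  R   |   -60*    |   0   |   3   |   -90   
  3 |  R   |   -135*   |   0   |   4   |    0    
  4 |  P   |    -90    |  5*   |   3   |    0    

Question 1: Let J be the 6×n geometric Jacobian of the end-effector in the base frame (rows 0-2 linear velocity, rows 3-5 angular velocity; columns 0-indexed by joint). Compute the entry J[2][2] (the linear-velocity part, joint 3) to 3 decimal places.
0.612

axis z_2 = (-0.0000,0.8660,-0.5000); lever o_n−o_2 = (-0.7071,1.8553,-6.7866)
cross product → J_v[:, 2] = (-4.9497,0.3536,0.6124)
J_ω[:, 2] = z_2
entry J[2][2] = 0.6124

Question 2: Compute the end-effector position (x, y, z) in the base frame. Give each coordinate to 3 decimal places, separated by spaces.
after link 1: o_1 = (0.0000, 2.0000, 3.0000)
after link 2: o_2 = (0.0000, 3.5000, 5.5981)
after link 3: o_3 = (-2.8284, 2.0858, 3.1486)
after link 4: o_4 = (-0.7071, 5.3553, -1.1885)

-0.707 5.355 -1.189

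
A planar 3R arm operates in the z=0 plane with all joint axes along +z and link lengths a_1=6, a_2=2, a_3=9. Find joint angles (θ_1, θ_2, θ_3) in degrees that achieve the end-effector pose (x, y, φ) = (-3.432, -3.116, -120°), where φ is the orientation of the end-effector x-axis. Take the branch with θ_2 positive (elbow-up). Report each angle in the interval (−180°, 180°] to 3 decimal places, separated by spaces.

60.003 135.010 44.987

wrist centre = target − a_3·(cos φ, sin φ) = (1.0680, 4.6782)
cos θ_2 = (23.0264−6²−2²)/(2·6·2) = -0.7072; θ_2 = 135.0101° (elbow-up)
β = atan2(4.6782,1.0680) = 77.1402°; ψ = atan2(1.4140,4.5855) = 17.1373°
θ_1 = β − ψ = 60.0029°
θ_3 = φ − θ_1 − θ_2 = 44.9870° (wrapped to (-180°,180°])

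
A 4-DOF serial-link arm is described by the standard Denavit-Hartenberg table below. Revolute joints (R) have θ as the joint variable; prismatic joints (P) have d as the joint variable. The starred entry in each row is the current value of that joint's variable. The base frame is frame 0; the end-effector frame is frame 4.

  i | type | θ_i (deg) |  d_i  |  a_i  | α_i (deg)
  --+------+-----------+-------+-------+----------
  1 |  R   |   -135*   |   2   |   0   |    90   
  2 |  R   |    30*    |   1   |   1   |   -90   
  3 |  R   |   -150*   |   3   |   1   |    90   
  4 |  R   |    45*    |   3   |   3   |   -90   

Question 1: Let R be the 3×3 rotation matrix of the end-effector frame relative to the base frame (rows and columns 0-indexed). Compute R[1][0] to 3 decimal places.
0.875

End-effector x-axis (col 0 of R) = (0.3750,0.8750,0.3062)
R[1][0] = 0.8750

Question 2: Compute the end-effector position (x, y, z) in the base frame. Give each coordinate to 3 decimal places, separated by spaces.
3.799 3.746 4.834

after link 1: o_1 = (0.0000, 0.0000, 2.0000)
after link 2: o_2 = (-1.3195, 0.0947, 2.5000)
after link 3: o_3 = (-0.0820, 2.0393, 4.6651)
after link 4: o_4 = (3.7986, 3.7457, 4.8336)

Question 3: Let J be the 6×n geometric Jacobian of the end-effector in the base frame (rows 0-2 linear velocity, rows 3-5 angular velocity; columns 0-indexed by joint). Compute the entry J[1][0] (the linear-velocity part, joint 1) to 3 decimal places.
3.799

axis z_0 = ẑ; lever o_n−o_0 = (3.7986,3.7457,4.8336)
cross product → J_v[:, 0] = (-3.7457,3.7986,0.0000)
J_ω[:, 0] = z_0
entry J[1][0] = 3.7986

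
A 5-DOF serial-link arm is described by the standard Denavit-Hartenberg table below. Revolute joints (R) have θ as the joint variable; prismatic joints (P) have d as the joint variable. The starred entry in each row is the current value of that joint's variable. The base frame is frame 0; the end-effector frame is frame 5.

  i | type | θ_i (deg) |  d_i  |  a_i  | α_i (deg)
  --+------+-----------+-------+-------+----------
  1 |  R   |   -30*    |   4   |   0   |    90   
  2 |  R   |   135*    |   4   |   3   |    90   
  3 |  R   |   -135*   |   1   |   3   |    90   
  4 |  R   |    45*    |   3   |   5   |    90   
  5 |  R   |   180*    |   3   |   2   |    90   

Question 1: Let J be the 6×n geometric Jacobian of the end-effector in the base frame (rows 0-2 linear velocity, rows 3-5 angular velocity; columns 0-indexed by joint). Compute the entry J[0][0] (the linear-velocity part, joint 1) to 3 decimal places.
2.720

axis z_0 = ẑ; lever o_n−o_0 = (2.7104,-2.7196,1.7071)
cross product → J_v[:, 0] = (2.7196,2.7104,-0.0000)
J_ω[:, 0] = z_0
entry J[0][0] = 2.7196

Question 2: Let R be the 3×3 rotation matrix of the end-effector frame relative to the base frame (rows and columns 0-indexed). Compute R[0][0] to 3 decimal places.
End-effector x-axis (col 0 of R) = (-0.9892,-0.0062,-0.1464)
R[0][0] = -0.9892

-0.989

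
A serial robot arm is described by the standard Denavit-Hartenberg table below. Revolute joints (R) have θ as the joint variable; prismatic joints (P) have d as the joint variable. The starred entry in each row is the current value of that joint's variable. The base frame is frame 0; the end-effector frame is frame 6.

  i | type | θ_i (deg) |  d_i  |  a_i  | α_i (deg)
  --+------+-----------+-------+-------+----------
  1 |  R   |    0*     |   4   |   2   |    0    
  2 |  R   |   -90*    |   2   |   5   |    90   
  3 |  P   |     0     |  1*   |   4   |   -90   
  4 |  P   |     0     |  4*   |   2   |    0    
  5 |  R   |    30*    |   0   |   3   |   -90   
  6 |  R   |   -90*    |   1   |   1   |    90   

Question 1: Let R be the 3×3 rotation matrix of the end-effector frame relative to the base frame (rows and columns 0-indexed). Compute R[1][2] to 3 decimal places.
0.866

End-effector z-axis (col 2 of R) = (-0.5000,0.8660,0.0000)
R[1][2] = 0.8660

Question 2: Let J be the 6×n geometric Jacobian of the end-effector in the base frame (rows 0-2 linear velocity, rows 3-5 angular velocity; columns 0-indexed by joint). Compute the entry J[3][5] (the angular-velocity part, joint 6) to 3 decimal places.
0.866

axis z_5 = (0.8660,0.5000,0.0000); lever o_n−o_5 = (0.8660,0.5000,1.0000)
cross product → J_v[:, 5] = (0.5000,-0.8660,-0.0000)
J_ω[:, 5] = z_5
entry J[3][5] = 0.8660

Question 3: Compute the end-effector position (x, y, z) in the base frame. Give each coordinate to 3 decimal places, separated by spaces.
after link 1: o_1 = (2.0000, 0.0000, 4.0000)
after link 2: o_2 = (2.0000, -5.0000, 6.0000)
after link 3: o_3 = (1.0000, -9.0000, 6.0000)
after link 4: o_4 = (1.0000, -11.0000, 10.0000)
after link 5: o_5 = (2.5000, -13.5981, 10.0000)
after link 6: o_6 = (3.3660, -13.0981, 11.0000)

3.366 -13.098 11.000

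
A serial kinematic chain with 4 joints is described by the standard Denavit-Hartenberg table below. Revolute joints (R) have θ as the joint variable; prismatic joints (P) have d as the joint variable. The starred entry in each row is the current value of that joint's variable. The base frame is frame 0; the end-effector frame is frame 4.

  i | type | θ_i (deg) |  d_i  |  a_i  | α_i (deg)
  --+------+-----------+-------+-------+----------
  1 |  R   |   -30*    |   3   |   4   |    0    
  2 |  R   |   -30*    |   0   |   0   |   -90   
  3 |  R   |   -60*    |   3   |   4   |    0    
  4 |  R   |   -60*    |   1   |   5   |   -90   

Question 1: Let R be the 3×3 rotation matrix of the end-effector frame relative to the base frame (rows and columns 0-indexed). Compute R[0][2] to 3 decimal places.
0.433

End-effector z-axis (col 2 of R) = (0.4330,-0.7500,0.5000)
R[0][2] = 0.4330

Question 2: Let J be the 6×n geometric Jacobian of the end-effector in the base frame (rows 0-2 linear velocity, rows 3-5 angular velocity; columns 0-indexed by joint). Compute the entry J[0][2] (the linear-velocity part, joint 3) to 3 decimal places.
axis z_2 = (0.8660,0.5000,0.0000); lever o_n−o_2 = (3.2141,2.4330,7.7942)
cross product → J_v[:, 2] = (3.8971,-6.7500,0.5000)
J_ω[:, 2] = z_2
entry J[0][2] = 3.8971

3.897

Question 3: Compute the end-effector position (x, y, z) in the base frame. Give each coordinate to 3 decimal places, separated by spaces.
after link 1: o_1 = (3.4641, -2.0000, 3.0000)
after link 2: o_2 = (3.4641, -2.0000, 3.0000)
after link 3: o_3 = (7.0622, -2.2321, 6.4641)
after link 4: o_4 = (6.6782, 0.4330, 10.7942)

6.678 0.433 10.794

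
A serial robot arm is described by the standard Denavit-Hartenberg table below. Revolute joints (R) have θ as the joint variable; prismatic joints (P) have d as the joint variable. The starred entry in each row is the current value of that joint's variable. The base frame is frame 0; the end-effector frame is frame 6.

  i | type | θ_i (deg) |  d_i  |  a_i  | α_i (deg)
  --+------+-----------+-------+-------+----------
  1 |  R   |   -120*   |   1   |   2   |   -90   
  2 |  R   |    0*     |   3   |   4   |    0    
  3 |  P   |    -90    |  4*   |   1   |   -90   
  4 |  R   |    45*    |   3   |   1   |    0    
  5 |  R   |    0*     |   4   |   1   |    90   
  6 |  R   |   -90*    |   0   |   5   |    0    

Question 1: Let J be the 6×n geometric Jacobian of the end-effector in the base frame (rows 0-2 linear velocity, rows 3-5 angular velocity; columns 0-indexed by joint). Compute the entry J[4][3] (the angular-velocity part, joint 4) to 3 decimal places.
-0.866

axis z_3 = (-0.5000,-0.8660,-0.0000); lever o_n−o_3 = (-2.2247,-1.0249,1.4142)
cross product → J_v[:, 3] = (-1.2247,0.7071,-1.4142)
J_ω[:, 3] = z_3
entry J[4][3] = -0.8660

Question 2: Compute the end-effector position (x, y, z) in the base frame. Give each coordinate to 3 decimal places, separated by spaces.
0.837 -9.721 3.414

after link 1: o_1 = (-1.0000, -1.7321, 1.0000)
after link 2: o_2 = (-0.4019, -6.6962, 1.0000)
after link 3: o_3 = (3.0622, -8.6962, 2.0000)
after link 4: o_4 = (0.9498, -10.9407, 2.7071)
after link 5: o_5 = (-1.6626, -14.0512, 3.4142)
after link 6: o_6 = (0.8374, -9.7211, 3.4142)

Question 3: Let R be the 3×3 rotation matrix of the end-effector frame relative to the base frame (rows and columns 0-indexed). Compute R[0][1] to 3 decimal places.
-0.612

End-effector y-axis (col 1 of R) = (-0.6124,0.3536,0.7071)
R[0][1] = -0.6124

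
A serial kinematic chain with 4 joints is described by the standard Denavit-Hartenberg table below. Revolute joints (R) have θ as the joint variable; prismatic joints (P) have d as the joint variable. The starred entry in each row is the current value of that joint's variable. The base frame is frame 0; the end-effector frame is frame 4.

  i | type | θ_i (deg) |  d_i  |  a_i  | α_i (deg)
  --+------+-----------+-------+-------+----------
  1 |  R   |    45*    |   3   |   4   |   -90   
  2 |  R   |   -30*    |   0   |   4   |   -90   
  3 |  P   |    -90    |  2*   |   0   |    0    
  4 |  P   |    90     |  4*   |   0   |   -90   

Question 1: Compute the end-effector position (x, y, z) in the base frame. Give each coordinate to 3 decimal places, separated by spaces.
after link 1: o_1 = (2.8284, 2.8284, 3.0000)
after link 2: o_2 = (5.2779, 5.2779, 5.0000)
after link 3: o_3 = (5.9850, 5.9850, 3.2679)
after link 4: o_4 = (7.3992, 7.3992, -0.1962)

7.399 7.399 -0.196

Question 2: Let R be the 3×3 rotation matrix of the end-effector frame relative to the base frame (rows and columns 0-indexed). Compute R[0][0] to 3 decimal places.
0.612

End-effector x-axis (col 0 of R) = (0.6124,0.6124,0.5000)
R[0][0] = 0.6124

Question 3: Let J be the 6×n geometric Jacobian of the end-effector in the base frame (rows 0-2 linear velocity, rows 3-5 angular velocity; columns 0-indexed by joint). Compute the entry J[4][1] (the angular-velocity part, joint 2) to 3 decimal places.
0.707

axis z_1 = (-0.7071,0.7071,0.0000); lever o_n−o_1 = (4.5708,4.5708,-3.1962)
cross product → J_v[:, 1] = (-2.2600,-2.2600,-6.4641)
J_ω[:, 1] = z_1
entry J[4][1] = 0.7071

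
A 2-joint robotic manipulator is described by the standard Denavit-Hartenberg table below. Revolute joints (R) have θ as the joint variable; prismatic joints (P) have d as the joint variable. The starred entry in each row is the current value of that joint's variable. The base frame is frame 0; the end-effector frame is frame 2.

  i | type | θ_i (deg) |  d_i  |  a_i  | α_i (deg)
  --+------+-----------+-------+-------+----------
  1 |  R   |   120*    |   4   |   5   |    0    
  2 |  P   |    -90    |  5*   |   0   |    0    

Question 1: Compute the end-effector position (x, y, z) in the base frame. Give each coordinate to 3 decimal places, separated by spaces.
-2.500 4.330 9.000

after link 1: o_1 = (-2.5000, 4.3301, 4.0000)
after link 2: o_2 = (-2.5000, 4.3301, 9.0000)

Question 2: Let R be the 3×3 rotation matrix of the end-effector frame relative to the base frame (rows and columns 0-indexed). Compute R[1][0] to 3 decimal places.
End-effector x-axis (col 0 of R) = (0.8660,0.5000,0.0000)
R[1][0] = 0.5000

0.500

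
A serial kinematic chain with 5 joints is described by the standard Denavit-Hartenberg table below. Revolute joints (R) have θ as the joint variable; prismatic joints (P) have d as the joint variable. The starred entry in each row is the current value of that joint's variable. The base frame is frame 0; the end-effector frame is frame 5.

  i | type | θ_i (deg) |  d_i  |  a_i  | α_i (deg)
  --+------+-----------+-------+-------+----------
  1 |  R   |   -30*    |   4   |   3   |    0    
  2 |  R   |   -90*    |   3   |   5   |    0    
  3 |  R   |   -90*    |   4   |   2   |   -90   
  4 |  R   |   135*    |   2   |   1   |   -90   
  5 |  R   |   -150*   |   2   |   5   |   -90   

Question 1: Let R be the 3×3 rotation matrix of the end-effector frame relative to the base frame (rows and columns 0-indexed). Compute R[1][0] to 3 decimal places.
-0.127

End-effector x-axis (col 0 of R) = (-0.7803,-0.1268,0.6124)
R[1][0] = -0.1268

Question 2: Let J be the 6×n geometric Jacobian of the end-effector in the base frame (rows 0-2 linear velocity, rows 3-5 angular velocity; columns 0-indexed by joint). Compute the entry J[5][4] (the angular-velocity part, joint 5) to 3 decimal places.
0.707

axis z_4 = (0.6124,-0.3536,0.7071); lever o_n−o_4 = (-2.6769,-1.3412,4.4761)
cross product → J_v[:, 4] = (-0.6341,-4.6339,-1.7678)
J_ω[:, 4] = z_4
entry J[5][4] = 0.7071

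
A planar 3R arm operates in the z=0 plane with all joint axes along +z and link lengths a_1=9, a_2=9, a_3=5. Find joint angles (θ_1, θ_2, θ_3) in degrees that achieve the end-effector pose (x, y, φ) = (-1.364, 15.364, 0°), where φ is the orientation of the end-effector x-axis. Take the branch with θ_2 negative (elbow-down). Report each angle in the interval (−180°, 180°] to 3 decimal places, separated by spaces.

wrist centre = target − a_3·(cos φ, sin φ) = (-6.3640, 15.3640)
cos θ_2 = (276.5530−9²−9²)/(2·9·9) = 0.7071; θ_2 = -44.9992° (elbow-down)
β = atan2(15.3640,-6.3640) = 112.5001°; ψ = atan2(-6.3639,15.3641) = -22.4996°
θ_1 = β − ψ = 134.9996°
θ_3 = φ − θ_1 − θ_2 = -90.0005° (wrapped to (-180°,180°])

135.000 -44.999 -90.000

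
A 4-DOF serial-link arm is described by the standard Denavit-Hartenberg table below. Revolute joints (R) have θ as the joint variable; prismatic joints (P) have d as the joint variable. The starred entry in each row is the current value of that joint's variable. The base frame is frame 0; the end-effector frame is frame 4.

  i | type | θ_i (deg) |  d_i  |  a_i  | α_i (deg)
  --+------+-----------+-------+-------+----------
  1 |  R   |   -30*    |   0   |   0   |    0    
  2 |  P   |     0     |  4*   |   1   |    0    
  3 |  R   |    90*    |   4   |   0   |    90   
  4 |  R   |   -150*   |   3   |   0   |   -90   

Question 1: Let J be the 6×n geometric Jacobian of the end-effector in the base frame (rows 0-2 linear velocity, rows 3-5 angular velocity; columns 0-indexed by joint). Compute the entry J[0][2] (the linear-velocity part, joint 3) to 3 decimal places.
axis z_2 = (0.0000,0.0000,1.0000); lever o_n−o_2 = (2.5981,-1.5000,4.0000)
cross product → J_v[:, 2] = (1.5000,2.5981,-0.0000)
J_ω[:, 2] = z_2
entry J[0][2] = 1.5000

1.500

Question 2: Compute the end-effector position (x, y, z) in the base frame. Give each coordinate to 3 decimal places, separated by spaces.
after link 1: o_1 = (0.0000, 0.0000, 0.0000)
after link 2: o_2 = (0.8660, -0.5000, 4.0000)
after link 3: o_3 = (0.8660, -0.5000, 8.0000)
after link 4: o_4 = (3.4641, -2.0000, 8.0000)

3.464 -2.000 8.000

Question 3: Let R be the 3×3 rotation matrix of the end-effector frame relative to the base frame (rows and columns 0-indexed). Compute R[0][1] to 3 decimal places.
-0.866

End-effector y-axis (col 1 of R) = (-0.8660,0.5000,-0.0000)
R[0][1] = -0.8660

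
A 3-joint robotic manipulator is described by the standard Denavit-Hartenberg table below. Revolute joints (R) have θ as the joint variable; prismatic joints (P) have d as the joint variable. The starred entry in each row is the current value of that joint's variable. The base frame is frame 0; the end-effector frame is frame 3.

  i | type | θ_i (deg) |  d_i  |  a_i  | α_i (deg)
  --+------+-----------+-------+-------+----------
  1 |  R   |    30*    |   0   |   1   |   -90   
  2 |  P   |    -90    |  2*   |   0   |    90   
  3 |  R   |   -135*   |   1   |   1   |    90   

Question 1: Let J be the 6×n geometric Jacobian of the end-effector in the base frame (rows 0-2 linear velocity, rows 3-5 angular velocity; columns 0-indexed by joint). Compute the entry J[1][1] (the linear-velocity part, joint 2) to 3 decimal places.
prismatic axis z_1 = (-0.5000,0.8660,0.0000)
J_v[:, 1] = z_1; J_ω[:, 1] = (0,0,0)
entry J[1][1] = 0.8660

0.866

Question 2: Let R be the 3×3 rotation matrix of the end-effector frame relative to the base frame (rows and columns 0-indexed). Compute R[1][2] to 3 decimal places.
0.612

End-effector z-axis (col 2 of R) = (-0.3536,0.6124,-0.7071)
R[1][2] = 0.6124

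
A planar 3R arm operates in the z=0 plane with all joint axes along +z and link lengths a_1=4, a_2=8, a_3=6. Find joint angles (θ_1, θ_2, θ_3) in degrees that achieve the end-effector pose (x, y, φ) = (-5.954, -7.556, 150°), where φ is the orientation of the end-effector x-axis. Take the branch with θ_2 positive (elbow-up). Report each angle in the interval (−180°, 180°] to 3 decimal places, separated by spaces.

-134.997 59.996 -134.999

wrist centre = target − a_3·(cos φ, sin φ) = (-0.7578, -10.5560)
cos θ_2 = (112.0035−4²−8²)/(2·4·8) = 0.5001; θ_2 = 59.9964° (elbow-up)
β = atan2(-10.5560,-0.7578) = -94.1064°; ψ = atan2(6.9280,8.0004) = 40.8908°
θ_1 = β − ψ = -134.9972°
θ_3 = φ − θ_1 − θ_2 = -134.9992° (wrapped to (-180°,180°])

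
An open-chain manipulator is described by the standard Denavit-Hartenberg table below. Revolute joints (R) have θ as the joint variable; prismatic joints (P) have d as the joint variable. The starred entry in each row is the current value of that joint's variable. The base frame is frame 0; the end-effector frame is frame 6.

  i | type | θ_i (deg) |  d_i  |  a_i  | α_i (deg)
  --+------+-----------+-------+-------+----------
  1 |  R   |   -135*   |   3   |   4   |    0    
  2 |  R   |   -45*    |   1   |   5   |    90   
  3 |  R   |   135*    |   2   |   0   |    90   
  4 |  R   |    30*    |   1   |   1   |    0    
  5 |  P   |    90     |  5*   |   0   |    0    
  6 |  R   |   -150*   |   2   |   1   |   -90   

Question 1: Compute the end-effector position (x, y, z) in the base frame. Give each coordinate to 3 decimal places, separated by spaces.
after link 1: o_1 = (-2.8284, -2.8284, 3.0000)
after link 2: o_2 = (-7.8284, -2.8284, 4.0000)
after link 3: o_3 = (-7.8284, -0.8284, 4.0000)
after link 4: o_4 = (-7.9232, -0.3284, 5.3195)
after link 5: o_5 = (-11.4587, -0.3284, 8.8550)
after link 6: o_6 = (-12.2605, -0.8284, 10.8816)

-12.261 -0.828 10.882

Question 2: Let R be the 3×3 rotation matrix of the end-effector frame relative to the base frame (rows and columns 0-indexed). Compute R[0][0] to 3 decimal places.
End-effector x-axis (col 0 of R) = (0.6124,-0.5000,0.6124)
R[0][0] = 0.6124

0.612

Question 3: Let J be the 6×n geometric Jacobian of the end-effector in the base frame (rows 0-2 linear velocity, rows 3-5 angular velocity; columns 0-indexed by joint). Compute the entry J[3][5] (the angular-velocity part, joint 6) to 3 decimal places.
axis z_5 = (-0.7071,-0.0000,0.7071); lever o_n−o_5 = (-0.8018,-0.5000,2.0266)
cross product → J_v[:, 5] = (0.3536,0.8660,0.3536)
J_ω[:, 5] = z_5
entry J[3][5] = -0.7071

-0.707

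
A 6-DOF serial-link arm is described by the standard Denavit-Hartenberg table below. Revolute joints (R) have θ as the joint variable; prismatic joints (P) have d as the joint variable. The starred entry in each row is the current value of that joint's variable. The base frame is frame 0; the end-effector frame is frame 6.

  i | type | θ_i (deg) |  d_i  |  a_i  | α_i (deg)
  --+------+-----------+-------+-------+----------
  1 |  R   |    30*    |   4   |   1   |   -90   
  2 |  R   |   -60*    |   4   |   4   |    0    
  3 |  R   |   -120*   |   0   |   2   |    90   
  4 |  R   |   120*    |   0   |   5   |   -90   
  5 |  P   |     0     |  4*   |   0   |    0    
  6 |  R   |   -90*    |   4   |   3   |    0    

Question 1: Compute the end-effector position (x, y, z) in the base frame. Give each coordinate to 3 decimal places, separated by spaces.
6.866 8.964 4.464

after link 1: o_1 = (0.8660, 0.5000, 4.0000)
after link 2: o_2 = (0.5981, 4.9641, 7.4641)
after link 3: o_3 = (-1.1340, 3.9641, 7.4641)
after link 4: o_4 = (-1.1340, 8.9641, 7.4641)
after link 5: o_5 = (2.8660, 8.9641, 7.4641)
after link 6: o_6 = (6.8660, 8.9641, 4.4641)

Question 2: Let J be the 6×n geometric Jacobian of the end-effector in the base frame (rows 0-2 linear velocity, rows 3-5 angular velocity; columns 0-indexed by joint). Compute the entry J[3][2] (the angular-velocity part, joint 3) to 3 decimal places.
-0.500

axis z_2 = (-0.5000,0.8660,0.0000); lever o_n−o_2 = (6.2679,4.0000,-3.0000)
cross product → J_v[:, 2] = (-2.5981,-1.5000,-7.4282)
J_ω[:, 2] = z_2
entry J[3][2] = -0.5000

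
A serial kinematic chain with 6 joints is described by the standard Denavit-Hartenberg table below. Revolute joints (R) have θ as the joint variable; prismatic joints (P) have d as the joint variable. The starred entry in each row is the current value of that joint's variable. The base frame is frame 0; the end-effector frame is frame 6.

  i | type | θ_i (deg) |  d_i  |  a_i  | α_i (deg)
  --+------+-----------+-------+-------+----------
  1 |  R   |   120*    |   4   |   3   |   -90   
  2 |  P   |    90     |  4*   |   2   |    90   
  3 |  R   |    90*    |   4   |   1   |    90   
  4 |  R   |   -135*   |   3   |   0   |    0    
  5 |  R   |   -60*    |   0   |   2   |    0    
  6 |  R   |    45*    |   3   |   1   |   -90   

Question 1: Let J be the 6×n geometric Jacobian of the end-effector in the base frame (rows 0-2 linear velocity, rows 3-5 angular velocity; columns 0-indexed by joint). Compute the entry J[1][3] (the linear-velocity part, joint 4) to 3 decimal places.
-2.414

axis z_3 = (-0.0000,0.0000,-1.0000); lever o_n−o_3 = (2.4142,1.4142,-6.0000)
cross product → J_v[:, 3] = (1.4142,-2.4142,-0.0000)
J_ω[:, 3] = z_3
entry J[1][3] = -2.4142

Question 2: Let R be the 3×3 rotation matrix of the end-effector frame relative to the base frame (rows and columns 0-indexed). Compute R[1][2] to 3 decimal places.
-1.000

End-effector z-axis (col 2 of R) = (-0.0000,-1.0000,-0.0000)
R[1][2] = -1.0000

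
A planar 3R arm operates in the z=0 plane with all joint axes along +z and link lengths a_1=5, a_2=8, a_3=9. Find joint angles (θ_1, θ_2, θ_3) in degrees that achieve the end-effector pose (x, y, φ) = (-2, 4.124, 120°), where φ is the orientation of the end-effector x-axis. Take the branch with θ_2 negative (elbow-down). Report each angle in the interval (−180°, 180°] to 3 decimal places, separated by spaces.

wrist centre = target − a_3·(cos φ, sin φ) = (2.5000, -3.6702)
cos θ_2 = (19.7206−5²−8²)/(2·5·8) = -0.8660; θ_2 = -149.9963° (elbow-down)
β = atan2(-3.6702,2.5000) = -55.7390°; ψ = atan2(-4.0005,-1.9279) = -115.7309°
θ_1 = β − ψ = 59.9918°
θ_3 = φ − θ_1 − θ_2 = -149.9956° (wrapped to (-180°,180°])

59.992 -149.996 -149.996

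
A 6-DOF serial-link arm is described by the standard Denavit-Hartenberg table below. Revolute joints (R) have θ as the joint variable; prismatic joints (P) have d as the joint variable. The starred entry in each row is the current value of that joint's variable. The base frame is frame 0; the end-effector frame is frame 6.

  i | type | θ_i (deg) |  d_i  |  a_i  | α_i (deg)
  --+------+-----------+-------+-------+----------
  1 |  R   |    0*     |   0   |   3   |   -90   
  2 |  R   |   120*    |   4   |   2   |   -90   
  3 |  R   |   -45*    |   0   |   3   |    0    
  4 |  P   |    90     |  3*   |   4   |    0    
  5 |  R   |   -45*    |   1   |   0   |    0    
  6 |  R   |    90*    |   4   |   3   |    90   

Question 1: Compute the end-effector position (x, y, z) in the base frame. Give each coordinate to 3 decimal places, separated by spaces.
after link 1: o_1 = (3.0000, 0.0000, 0.0000)
after link 2: o_2 = (2.0000, 4.0000, -1.7321)
after link 3: o_3 = (0.9393, 6.1213, -3.5692)
after link 4: o_4 = (-3.0729, 3.2929, -4.5187)
after link 5: o_5 = (-3.9390, 3.2929, -4.0187)
after link 6: o_6 = (-7.4031, 0.2929, -2.0187)

-7.403 0.293 -2.019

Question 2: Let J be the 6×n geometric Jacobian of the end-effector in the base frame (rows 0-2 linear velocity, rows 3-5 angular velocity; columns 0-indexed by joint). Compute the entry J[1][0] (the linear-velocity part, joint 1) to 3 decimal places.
axis z_0 = ẑ; lever o_n−o_0 = (-7.4031,0.2929,-2.0187)
cross product → J_v[:, 0] = (-0.2929,-7.4031,0.0000)
J_ω[:, 0] = z_0
entry J[1][0] = -7.4031

-7.403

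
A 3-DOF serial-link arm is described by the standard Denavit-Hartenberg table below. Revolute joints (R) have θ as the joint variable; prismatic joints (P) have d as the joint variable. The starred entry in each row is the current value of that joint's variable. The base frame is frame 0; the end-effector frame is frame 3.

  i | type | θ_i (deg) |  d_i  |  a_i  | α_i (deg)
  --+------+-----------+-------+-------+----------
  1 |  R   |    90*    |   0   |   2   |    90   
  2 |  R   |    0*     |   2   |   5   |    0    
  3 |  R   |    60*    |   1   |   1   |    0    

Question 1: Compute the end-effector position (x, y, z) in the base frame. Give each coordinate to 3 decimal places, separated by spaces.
3.000 7.500 0.866

after link 1: o_1 = (0.0000, 2.0000, 0.0000)
after link 2: o_2 = (2.0000, 7.0000, 0.0000)
after link 3: o_3 = (3.0000, 7.5000, 0.8660)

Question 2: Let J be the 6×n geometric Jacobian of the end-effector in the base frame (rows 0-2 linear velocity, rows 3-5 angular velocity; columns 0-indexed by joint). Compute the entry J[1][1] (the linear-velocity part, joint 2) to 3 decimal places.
axis z_1 = (1.0000,-0.0000,0.0000); lever o_n−o_1 = (3.0000,5.5000,0.8660)
cross product → J_v[:, 1] = (-0.0000,-0.8660,5.5000)
J_ω[:, 1] = z_1
entry J[1][1] = -0.8660

-0.866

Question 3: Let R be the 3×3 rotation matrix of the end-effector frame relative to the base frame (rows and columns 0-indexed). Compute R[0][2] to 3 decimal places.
End-effector z-axis (col 2 of R) = (1.0000,-0.0000,0.0000)
R[0][2] = 1.0000

1.000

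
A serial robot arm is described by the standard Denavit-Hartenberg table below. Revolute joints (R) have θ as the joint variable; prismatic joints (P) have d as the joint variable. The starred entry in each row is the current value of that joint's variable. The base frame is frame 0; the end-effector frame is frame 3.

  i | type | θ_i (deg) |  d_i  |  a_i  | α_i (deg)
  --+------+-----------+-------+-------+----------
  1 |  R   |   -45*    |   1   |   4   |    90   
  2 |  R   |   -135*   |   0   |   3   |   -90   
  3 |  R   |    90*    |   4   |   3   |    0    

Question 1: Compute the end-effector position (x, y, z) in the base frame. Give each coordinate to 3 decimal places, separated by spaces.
5.450 -1.207 -3.950

after link 1: o_1 = (2.8284, -2.8284, 1.0000)
after link 2: o_2 = (1.3284, -1.3284, -1.1213)
after link 3: o_3 = (5.4497, -1.2071, -3.9497)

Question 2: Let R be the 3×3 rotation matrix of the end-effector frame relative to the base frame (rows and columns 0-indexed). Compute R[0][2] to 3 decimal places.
0.500

End-effector z-axis (col 2 of R) = (0.5000,-0.5000,-0.7071)
R[0][2] = 0.5000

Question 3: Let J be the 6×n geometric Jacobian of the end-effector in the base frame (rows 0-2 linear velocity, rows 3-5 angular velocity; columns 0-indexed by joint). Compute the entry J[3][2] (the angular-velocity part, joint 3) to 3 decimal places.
axis z_2 = (0.5000,-0.5000,-0.7071); lever o_n−o_2 = (4.1213,0.1213,-2.8284)
cross product → J_v[:, 2] = (1.5000,-1.5000,2.1213)
J_ω[:, 2] = z_2
entry J[3][2] = 0.5000

0.500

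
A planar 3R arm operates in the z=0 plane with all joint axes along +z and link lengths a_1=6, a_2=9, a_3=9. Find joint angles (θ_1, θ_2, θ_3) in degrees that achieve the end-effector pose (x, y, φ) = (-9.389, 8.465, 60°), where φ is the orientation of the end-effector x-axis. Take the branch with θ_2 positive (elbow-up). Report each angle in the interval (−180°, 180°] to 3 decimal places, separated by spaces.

wrist centre = target − a_3·(cos φ, sin φ) = (-13.8890, 0.6708)
cos θ_2 = (193.3543−6²−9²)/(2·6·9) = 0.7070; θ_2 = 45.0100° (elbow-up)
β = atan2(0.6708,-13.8890) = 177.2350°; ψ = atan2(6.3651,12.3629) = 27.2419°
θ_1 = β − ψ = 149.9932°
θ_3 = φ − θ_1 − θ_2 = -135.0031° (wrapped to (-180°,180°])

149.993 45.010 -135.003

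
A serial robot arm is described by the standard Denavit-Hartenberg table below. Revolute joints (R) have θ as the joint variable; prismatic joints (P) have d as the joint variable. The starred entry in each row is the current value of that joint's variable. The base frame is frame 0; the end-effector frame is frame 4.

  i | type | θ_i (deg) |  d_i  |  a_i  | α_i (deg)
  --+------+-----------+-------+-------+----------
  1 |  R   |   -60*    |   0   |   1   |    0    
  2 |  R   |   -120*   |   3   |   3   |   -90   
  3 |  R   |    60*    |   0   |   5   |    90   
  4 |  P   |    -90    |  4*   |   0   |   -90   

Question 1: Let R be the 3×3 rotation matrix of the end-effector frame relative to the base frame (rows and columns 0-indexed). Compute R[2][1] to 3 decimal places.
-0.500

End-effector y-axis (col 1 of R) = (0.8660,0.0000,-0.5000)
R[2][1] = -0.5000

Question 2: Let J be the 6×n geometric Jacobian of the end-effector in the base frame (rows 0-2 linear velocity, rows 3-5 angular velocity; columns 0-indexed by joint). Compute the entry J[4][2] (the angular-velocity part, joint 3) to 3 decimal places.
axis z_2 = (0.0000,-1.0000,0.0000); lever o_n−o_2 = (-5.9641,-0.0000,-2.3301)
cross product → J_v[:, 2] = (2.3301,0.0000,-5.9641)
J_ω[:, 2] = z_2
entry J[4][2] = -1.0000

-1.000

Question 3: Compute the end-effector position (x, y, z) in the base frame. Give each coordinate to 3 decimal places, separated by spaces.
-8.464 -0.866 0.670

after link 1: o_1 = (0.5000, -0.8660, 0.0000)
after link 2: o_2 = (-2.5000, -0.8660, 3.0000)
after link 3: o_3 = (-5.0000, -0.8660, -1.3301)
after link 4: o_4 = (-8.4641, -0.8660, 0.6699)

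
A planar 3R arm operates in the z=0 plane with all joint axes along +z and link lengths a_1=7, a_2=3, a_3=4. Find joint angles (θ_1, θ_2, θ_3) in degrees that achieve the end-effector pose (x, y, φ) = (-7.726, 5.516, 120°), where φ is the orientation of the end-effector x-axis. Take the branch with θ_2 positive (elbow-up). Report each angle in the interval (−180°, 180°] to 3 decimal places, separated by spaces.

wrist centre = target − a_3·(cos φ, sin φ) = (-5.7260, 2.0519)
cos θ_2 = (36.9974−7²−3²)/(2·7·3) = -0.5001; θ_2 = 120.0042° (elbow-up)
β = atan2(2.0519,-5.7260) = 160.2850°; ψ = atan2(2.5980,5.4998) = 25.2848°
θ_1 = β − ψ = 135.0002°
θ_3 = φ − θ_1 − θ_2 = -135.0043° (wrapped to (-180°,180°])

135.000 120.004 -135.004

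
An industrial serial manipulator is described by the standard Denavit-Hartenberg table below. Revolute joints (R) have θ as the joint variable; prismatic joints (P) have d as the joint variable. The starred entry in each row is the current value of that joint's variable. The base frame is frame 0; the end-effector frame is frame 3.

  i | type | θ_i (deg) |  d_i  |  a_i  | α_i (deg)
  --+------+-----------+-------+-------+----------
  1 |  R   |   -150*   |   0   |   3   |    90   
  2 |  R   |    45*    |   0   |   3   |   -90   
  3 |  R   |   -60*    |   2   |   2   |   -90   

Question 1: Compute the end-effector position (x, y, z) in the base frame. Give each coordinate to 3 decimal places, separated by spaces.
-4.689 -0.707 4.243

after link 1: o_1 = (-2.5981, -1.5000, 0.0000)
after link 2: o_2 = (-4.4352, -2.5607, 2.1213)
after link 3: o_3 = (-4.6888, -0.7071, 4.2426)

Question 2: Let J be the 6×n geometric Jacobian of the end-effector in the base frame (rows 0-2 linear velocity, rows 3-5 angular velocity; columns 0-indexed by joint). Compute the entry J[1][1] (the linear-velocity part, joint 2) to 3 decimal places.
2.121

axis z_1 = (-0.5000,0.8660,0.0000); lever o_n−o_1 = (-2.0908,0.7929,4.2426)
cross product → J_v[:, 1] = (3.6742,2.1213,1.4142)
J_ω[:, 1] = z_1
entry J[1][1] = 2.1213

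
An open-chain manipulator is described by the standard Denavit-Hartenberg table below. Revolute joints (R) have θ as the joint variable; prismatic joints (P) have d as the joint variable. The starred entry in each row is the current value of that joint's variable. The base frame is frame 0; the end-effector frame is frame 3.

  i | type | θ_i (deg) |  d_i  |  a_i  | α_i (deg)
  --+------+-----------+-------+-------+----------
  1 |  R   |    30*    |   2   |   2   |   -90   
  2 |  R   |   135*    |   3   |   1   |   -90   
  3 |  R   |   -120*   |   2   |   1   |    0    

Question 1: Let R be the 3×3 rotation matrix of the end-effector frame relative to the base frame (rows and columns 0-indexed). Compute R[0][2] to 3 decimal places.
-0.612

End-effector z-axis (col 2 of R) = (-0.6124,-0.3536,0.7071)
R[0][2] = -0.6124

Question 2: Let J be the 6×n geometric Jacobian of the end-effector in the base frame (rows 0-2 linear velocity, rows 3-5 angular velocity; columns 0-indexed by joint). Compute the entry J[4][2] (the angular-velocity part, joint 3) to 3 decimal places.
-0.354

axis z_2 = (-0.6124,-0.3536,0.7071); lever o_n−o_2 = (-1.3516,0.2197,1.7678)
cross product → J_v[:, 2] = (-0.7803,0.1268,-0.6124)
J_ω[:, 2] = z_2
entry J[4][2] = -0.3536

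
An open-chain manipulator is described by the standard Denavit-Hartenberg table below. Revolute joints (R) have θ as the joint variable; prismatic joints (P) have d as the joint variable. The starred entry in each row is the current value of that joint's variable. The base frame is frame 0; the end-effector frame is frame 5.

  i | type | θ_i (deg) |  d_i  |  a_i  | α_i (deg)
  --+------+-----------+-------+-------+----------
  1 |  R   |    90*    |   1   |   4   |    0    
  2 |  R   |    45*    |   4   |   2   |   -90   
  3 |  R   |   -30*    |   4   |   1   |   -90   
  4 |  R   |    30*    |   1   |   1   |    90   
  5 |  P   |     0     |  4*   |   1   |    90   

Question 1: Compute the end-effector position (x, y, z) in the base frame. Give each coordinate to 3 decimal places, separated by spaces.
-9.236 4.095 6.500

after link 1: o_1 = (0.0000, 4.0000, 1.0000)
after link 2: o_2 = (-1.4142, 5.4142, 5.0000)
after link 3: o_3 = (-4.8550, 3.1982, 5.5000)
after link 4: o_4 = (-5.3853, 4.4356, 5.0670)
after link 5: o_5 = (-9.2364, 4.0947, 6.5000)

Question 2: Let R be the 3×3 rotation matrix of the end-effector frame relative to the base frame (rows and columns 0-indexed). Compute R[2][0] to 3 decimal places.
End-effector x-axis (col 0 of R) = (-0.1768,0.8839,0.4330)
R[2][0] = 0.4330

0.433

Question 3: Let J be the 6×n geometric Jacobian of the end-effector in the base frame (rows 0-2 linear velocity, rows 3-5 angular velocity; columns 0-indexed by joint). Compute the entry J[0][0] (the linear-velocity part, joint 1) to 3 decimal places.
-4.095

axis z_0 = ẑ; lever o_n−o_0 = (-9.2364,4.0947,6.5000)
cross product → J_v[:, 0] = (-4.0947,-9.2364,0.0000)
J_ω[:, 0] = z_0
entry J[0][0] = -4.0947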